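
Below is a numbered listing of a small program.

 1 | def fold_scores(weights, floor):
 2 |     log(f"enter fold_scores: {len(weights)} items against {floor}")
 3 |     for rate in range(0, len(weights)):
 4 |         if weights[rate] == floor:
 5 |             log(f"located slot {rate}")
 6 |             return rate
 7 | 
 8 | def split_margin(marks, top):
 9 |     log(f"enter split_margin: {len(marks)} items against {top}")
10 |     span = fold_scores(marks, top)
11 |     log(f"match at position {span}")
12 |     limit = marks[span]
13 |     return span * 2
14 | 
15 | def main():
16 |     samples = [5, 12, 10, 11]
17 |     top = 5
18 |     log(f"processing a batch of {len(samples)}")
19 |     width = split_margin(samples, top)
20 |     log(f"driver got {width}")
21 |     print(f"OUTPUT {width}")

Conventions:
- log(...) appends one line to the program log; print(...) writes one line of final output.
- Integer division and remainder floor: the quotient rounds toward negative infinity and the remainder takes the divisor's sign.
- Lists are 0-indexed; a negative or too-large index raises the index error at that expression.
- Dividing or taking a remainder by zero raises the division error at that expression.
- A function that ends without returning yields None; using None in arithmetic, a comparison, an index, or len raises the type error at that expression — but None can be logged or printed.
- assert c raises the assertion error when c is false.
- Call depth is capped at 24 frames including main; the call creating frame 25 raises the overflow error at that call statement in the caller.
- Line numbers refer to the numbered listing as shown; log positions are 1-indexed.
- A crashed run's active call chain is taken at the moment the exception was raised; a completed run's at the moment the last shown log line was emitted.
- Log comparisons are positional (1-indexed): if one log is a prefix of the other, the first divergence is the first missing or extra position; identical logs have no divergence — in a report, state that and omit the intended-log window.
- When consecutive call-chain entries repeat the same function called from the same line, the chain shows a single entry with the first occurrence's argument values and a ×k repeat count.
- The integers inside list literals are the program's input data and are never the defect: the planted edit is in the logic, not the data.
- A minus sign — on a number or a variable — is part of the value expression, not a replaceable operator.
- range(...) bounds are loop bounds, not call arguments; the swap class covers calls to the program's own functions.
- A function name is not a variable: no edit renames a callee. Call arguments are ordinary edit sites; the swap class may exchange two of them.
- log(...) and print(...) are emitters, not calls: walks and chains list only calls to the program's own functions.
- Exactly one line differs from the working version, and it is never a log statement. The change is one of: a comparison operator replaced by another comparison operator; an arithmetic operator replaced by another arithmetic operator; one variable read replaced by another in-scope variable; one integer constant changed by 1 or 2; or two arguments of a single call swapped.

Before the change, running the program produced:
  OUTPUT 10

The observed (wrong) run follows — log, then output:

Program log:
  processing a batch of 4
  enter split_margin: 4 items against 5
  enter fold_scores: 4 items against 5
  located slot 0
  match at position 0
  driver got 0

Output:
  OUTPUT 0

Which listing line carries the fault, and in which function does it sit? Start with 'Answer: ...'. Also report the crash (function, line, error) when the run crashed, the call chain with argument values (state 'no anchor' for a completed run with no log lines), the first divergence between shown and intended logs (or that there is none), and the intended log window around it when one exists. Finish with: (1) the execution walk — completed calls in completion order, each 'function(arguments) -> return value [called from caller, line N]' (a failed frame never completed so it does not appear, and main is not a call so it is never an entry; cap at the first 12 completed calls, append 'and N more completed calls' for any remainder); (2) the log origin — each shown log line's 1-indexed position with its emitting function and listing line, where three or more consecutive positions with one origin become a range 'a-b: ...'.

Answer: the defect is in split_margin at line 13.
The tell: At log position 6 the runs split — shown 'driver got 0', but the working version logs 'driver got 10'.
Call chain: main.
First divergence: at position 6 the run shows 'driver got 0' where the working version logs 'driver got 10'.
Intended log window:
  4: located slot 0
  5: match at position 0
  6: driver got 10
Execution walk:
  fold_scores([5, 12, 10, 11], 5) -> 0  [called from split_margin, line 10]
  split_margin([5, 12, 10, 11], 5) -> 0  [called from main, line 19]
Origin of each log line:
  1: from main, line 18
  2: from split_margin, line 9
  3: from fold_scores, line 2
  4: from fold_scores, line 5
  5: from split_margin, line 11
  6: from main, line 20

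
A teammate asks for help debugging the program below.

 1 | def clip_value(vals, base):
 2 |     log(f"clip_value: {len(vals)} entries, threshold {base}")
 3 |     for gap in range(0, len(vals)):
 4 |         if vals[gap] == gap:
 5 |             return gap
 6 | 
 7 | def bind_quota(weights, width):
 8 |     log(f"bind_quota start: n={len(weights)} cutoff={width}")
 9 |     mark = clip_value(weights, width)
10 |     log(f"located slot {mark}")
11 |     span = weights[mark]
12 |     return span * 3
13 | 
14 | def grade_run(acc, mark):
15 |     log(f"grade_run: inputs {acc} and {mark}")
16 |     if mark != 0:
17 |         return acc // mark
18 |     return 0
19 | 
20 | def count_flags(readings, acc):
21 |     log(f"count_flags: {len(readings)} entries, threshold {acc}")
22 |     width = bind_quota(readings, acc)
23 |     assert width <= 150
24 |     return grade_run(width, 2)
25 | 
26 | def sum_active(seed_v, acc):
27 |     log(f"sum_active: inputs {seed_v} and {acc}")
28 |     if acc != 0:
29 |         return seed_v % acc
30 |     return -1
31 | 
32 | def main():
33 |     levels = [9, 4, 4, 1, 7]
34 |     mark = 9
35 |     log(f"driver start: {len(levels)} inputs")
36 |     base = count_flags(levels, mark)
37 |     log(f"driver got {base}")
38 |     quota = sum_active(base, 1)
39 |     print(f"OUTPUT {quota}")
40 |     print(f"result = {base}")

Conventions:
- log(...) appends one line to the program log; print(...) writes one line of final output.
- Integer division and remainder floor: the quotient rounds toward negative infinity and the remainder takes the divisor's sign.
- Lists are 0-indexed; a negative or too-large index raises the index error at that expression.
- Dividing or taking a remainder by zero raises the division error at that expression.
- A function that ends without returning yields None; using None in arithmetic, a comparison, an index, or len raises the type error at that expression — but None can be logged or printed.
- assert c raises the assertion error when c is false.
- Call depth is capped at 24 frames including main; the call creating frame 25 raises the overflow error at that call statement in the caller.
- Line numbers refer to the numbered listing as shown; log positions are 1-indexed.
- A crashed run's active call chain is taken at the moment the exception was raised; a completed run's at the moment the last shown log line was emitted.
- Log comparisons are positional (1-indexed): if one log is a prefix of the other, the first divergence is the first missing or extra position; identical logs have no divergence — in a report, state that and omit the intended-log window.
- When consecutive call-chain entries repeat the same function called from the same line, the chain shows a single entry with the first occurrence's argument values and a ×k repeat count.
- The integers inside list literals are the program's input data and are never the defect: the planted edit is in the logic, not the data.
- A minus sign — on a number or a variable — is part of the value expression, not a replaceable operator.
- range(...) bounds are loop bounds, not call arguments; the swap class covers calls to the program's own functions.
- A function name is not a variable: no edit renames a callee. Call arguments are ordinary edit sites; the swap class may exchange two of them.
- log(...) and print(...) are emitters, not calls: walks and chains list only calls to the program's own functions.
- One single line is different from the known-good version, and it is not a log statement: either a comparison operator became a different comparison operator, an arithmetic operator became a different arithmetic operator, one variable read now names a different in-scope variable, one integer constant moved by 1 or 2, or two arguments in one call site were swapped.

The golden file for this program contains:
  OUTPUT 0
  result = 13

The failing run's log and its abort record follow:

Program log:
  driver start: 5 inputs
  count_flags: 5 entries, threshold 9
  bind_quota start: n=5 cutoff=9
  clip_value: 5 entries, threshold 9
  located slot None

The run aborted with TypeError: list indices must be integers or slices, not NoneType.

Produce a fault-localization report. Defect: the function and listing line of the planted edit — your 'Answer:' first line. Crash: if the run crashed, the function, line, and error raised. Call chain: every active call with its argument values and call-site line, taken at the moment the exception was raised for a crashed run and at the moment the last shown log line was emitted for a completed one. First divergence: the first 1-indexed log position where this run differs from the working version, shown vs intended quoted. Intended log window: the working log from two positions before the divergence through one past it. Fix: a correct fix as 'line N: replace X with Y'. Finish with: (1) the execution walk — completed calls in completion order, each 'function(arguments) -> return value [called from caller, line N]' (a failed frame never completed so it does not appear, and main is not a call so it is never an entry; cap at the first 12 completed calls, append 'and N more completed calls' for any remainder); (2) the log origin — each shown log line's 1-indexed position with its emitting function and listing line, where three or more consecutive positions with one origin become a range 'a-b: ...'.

Answer: the defect is in clip_value at line 4.
The tell: Everything matches until log position 5, which reads 'located slot None' in place of 'located slot 0'.
Crash: bind_quota, line 11, TypeError.
Call chain: main -> count_flags([9, 4, 4, 1, 7], 9) (called at line 36) -> bind_quota([9, 4, 4, 1, 7], 9) (called at line 22).
First divergence: position 5 — the shown line 'located slot None' should read 'located slot 0'.
Intended log window:
  3: bind_quota start: n=5 cutoff=9
  4: clip_value: 5 entries, threshold 9
  5: located slot 0
  6: grade_run: inputs 27 and 2
Execution walk:
  clip_value([9, 4, 4, 1, 7], 9) -> None  [called from bind_quota, line 9]
Log origin:
  1: emitted by main (line 35)
  2: emitted by count_flags (line 21)
  3: emitted by bind_quota (line 8)
  4: emitted by clip_value (line 2)
  5: emitted by bind_quota (line 10)
A correct fix: line 4: replace `vals[gap] == gap` with `vals[gap] == base`.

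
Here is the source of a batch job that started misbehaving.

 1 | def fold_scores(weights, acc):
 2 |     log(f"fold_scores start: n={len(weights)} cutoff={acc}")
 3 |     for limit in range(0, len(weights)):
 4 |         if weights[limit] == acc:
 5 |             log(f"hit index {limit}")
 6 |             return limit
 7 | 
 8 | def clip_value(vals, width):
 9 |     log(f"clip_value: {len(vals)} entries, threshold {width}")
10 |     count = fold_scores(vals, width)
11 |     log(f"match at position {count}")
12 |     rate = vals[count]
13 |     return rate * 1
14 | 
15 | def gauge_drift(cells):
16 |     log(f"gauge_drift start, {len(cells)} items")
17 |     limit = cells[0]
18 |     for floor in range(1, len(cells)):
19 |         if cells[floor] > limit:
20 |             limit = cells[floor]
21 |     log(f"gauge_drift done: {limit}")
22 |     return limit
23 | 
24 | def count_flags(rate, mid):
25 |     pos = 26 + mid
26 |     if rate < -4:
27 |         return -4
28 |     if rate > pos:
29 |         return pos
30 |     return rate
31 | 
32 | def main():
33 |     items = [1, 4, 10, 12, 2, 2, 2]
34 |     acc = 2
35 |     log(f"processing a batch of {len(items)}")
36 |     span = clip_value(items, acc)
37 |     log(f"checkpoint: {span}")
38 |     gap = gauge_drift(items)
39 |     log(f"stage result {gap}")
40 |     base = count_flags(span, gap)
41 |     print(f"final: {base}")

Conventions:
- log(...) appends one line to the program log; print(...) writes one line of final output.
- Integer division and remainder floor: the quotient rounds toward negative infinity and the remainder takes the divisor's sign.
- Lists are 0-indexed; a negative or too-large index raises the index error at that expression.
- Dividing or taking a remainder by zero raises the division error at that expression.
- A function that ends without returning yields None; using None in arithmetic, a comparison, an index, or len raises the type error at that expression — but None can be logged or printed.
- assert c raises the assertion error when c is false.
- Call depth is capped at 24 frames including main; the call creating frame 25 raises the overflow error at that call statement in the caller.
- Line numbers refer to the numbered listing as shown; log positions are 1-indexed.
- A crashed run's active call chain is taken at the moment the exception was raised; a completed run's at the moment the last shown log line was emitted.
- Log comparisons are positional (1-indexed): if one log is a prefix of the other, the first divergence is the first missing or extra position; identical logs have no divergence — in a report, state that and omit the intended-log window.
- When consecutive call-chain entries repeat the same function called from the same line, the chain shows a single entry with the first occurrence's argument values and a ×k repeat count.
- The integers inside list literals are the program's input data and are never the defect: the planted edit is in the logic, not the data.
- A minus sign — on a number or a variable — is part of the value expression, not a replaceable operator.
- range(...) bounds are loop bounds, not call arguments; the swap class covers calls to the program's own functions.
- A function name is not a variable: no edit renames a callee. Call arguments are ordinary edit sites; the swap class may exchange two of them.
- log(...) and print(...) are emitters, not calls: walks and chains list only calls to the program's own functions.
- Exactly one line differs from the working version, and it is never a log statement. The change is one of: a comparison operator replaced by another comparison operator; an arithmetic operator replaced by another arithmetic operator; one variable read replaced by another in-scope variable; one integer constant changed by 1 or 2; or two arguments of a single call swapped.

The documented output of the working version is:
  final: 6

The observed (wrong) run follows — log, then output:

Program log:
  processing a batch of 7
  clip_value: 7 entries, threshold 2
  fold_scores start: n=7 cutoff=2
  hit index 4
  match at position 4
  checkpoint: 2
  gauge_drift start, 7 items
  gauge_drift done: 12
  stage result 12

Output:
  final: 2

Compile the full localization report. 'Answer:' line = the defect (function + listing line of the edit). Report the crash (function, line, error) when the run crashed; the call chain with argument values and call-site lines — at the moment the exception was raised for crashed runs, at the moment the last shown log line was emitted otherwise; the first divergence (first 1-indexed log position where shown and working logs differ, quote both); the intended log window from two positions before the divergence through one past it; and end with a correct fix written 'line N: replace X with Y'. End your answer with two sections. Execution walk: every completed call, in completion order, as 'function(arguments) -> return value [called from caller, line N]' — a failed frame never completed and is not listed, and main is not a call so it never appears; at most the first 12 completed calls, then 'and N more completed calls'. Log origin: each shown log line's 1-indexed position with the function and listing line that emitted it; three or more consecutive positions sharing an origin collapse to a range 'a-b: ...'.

Answer: the defect is in clip_value at line 13.
The tell: Position 6 is the first bad log line: 'checkpoint: 2' should read 'checkpoint: 6'.
Call chain: main.
First divergence: position 6 — the shown line 'checkpoint: 2' should read 'checkpoint: 6'.
Intended log window:
  4: hit index 4
  5: match at position 4
  6: checkpoint: 6
  7: gauge_drift start, 7 items
Execution walk:
  fold_scores([1, 4, 10, 12, 2, 2, 2], 2) -> 4  [called from clip_value, line 10]
  clip_value([1, 4, 10, 12, 2, 2, 2], 2) -> 2  [called from main, line 36]
  gauge_drift([1, 4, 10, 12, 2, 2, 2]) -> 12  [called from main, line 38]
  count_flags(2, 12) -> 2  [called from main, line 40]
Log origin:
  1: logged in main at line 35
  2: logged in clip_value at line 9
  3: logged in fold_scores at line 2
  4: logged in fold_scores at line 5
  5: logged in clip_value at line 11
  6: logged in main at line 37
  7: logged in gauge_drift at line 16
  8: logged in gauge_drift at line 21
  9: logged in main at line 39
A correct fix: line 13: replace `1` with `3`.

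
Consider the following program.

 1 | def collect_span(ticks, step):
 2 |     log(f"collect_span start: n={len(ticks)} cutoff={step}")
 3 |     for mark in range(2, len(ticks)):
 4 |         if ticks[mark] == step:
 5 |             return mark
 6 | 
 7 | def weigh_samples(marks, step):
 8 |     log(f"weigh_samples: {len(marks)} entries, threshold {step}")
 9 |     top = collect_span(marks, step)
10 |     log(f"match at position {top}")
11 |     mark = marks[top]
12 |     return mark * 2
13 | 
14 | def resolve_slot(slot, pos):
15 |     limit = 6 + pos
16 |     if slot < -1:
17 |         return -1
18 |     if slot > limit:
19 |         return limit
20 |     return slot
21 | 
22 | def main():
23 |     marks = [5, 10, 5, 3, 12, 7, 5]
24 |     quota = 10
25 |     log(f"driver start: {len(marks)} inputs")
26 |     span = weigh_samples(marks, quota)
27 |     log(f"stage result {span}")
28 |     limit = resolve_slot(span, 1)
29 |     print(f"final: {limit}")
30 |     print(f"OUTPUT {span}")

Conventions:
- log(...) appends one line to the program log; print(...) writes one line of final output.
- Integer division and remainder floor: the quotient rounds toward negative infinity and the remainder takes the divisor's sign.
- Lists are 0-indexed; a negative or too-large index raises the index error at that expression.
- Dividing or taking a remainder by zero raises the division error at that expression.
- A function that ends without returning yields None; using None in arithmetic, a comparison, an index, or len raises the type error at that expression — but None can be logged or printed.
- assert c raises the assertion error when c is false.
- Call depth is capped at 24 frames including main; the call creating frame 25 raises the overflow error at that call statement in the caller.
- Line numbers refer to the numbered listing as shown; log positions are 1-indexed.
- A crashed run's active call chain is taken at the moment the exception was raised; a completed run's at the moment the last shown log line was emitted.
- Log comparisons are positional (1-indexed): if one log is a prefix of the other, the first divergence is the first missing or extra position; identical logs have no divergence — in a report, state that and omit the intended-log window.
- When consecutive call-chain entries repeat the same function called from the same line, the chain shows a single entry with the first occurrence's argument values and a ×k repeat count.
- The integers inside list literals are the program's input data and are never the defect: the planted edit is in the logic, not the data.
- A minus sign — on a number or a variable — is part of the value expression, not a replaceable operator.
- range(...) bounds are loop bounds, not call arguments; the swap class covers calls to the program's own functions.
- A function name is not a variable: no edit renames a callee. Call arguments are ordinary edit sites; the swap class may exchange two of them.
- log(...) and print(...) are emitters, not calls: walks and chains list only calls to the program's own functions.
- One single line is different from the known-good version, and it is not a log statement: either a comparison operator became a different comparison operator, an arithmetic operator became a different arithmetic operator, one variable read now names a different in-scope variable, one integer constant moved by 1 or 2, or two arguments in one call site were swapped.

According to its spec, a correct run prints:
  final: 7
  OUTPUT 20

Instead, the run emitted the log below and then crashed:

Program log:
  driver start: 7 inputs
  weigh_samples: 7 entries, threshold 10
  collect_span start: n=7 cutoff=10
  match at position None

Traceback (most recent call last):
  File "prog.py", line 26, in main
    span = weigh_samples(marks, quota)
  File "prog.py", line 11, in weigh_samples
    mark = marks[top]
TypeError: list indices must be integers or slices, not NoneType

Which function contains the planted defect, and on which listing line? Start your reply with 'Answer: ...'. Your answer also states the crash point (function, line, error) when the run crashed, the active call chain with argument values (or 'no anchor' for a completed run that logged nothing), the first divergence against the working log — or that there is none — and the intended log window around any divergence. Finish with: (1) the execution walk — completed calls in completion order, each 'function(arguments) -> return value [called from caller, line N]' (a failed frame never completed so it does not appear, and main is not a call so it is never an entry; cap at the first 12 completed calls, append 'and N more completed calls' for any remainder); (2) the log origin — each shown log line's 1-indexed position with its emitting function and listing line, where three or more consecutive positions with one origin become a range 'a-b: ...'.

Answer: the defect is in collect_span at line 3.
Key fact: At log position 4 the runs split — shown 'match at position None', but the working version logs 'match at position 1'.
Crash: weigh_samples, line 11, TypeError.
Call chain: main -> weigh_samples([5, 10, 5, 3, 12, 7, 5], 10) (called at line 26).
First divergence: at position 4 the run shows 'match at position None' where the working version logs 'match at position 1'.
Intended log window:
  2: weigh_samples: 7 entries, threshold 10
  3: collect_span start: n=7 cutoff=10
  4: match at position 1
  5: stage result 20
Execution walk:
  collect_span([5, 10, 5, 3, 12, 7, 5], 10) -> None  [called from weigh_samples, line 9]
Log origins:
  1: from main, line 25
  2: from weigh_samples, line 8
  3: from collect_span, line 2
  4: from weigh_samples, line 10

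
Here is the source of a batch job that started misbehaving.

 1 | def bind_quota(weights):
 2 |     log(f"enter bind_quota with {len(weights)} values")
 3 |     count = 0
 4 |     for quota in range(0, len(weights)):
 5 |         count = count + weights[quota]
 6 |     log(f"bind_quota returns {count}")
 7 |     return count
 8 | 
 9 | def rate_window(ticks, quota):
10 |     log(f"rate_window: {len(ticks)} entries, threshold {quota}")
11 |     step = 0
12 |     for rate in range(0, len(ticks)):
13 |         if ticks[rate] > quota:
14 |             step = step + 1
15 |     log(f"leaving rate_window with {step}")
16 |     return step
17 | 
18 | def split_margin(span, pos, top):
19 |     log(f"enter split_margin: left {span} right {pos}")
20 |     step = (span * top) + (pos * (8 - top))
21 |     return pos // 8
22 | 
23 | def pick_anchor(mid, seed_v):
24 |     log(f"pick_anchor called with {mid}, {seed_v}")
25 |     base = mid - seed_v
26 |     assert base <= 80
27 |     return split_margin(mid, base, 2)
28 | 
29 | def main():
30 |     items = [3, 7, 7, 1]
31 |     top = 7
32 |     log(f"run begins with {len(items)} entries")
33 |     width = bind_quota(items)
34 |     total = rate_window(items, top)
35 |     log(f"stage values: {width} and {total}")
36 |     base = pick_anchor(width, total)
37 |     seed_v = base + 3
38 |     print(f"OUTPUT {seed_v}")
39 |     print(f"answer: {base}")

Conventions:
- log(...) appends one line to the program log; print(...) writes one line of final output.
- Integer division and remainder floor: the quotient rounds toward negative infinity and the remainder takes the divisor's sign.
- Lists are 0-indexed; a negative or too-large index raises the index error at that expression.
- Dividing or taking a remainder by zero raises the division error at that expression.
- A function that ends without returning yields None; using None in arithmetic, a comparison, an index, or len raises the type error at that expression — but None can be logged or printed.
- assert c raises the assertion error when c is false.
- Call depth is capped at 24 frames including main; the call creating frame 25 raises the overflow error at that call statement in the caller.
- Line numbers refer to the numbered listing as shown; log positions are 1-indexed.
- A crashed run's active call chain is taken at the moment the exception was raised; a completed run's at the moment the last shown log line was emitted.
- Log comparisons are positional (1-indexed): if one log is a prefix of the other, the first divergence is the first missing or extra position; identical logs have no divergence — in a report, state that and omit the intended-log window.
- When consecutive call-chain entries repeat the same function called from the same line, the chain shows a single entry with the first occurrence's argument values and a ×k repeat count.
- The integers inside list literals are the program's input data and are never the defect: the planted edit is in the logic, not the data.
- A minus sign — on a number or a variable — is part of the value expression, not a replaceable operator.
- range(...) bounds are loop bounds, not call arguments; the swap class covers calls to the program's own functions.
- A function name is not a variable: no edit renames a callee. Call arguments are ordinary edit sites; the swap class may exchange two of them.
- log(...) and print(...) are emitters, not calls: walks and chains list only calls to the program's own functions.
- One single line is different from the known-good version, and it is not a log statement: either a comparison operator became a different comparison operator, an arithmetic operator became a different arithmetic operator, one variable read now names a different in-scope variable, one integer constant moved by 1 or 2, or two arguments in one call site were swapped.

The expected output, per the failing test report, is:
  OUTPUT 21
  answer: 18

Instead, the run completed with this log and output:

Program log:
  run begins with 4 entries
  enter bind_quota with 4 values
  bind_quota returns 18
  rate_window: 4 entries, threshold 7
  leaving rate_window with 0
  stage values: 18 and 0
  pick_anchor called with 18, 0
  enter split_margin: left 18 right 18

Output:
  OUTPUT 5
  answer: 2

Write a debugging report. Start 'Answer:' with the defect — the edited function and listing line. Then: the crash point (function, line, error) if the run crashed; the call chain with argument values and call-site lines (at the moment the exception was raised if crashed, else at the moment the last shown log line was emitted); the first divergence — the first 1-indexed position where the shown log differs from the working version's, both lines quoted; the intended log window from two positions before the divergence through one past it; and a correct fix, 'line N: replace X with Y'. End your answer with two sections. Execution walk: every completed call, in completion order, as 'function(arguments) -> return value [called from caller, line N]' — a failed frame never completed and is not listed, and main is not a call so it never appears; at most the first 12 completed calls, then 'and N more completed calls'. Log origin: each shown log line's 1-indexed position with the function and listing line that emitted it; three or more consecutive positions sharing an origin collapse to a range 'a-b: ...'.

Answer: the defect is in split_margin at line 21.
Key observation: Every logged value matches the working version; the printed result is what differs.
Call chain: main -> pick_anchor(18, 0) (called at line 36) -> split_margin(18, 18, 2) (called at line 27).
First divergence: none — the logs agree in full.
Execution walk:
  bind_quota([3, 7, 7, 1]) -> 18  [called from main, line 33]
  rate_window([3, 7, 7, 1], 7) -> 0  [called from main, line 34]
  split_margin(18, 18, 2) -> 2  [called from pick_anchor, line 27]
  pick_anchor(18, 0) -> 2  [called from main, line 36]
Log origin:
  1: emitted by main (line 32)
  2: emitted by bind_quota (line 2)
  3: emitted by bind_quota (line 6)
  4: emitted by rate_window (line 10)
  5: emitted by rate_window (line 15)
  6: emitted by main (line 35)
  7: emitted by pick_anchor (line 24)
  8: emitted by split_margin (line 19)
A correct fix: line 21: replace `pos` with `step`.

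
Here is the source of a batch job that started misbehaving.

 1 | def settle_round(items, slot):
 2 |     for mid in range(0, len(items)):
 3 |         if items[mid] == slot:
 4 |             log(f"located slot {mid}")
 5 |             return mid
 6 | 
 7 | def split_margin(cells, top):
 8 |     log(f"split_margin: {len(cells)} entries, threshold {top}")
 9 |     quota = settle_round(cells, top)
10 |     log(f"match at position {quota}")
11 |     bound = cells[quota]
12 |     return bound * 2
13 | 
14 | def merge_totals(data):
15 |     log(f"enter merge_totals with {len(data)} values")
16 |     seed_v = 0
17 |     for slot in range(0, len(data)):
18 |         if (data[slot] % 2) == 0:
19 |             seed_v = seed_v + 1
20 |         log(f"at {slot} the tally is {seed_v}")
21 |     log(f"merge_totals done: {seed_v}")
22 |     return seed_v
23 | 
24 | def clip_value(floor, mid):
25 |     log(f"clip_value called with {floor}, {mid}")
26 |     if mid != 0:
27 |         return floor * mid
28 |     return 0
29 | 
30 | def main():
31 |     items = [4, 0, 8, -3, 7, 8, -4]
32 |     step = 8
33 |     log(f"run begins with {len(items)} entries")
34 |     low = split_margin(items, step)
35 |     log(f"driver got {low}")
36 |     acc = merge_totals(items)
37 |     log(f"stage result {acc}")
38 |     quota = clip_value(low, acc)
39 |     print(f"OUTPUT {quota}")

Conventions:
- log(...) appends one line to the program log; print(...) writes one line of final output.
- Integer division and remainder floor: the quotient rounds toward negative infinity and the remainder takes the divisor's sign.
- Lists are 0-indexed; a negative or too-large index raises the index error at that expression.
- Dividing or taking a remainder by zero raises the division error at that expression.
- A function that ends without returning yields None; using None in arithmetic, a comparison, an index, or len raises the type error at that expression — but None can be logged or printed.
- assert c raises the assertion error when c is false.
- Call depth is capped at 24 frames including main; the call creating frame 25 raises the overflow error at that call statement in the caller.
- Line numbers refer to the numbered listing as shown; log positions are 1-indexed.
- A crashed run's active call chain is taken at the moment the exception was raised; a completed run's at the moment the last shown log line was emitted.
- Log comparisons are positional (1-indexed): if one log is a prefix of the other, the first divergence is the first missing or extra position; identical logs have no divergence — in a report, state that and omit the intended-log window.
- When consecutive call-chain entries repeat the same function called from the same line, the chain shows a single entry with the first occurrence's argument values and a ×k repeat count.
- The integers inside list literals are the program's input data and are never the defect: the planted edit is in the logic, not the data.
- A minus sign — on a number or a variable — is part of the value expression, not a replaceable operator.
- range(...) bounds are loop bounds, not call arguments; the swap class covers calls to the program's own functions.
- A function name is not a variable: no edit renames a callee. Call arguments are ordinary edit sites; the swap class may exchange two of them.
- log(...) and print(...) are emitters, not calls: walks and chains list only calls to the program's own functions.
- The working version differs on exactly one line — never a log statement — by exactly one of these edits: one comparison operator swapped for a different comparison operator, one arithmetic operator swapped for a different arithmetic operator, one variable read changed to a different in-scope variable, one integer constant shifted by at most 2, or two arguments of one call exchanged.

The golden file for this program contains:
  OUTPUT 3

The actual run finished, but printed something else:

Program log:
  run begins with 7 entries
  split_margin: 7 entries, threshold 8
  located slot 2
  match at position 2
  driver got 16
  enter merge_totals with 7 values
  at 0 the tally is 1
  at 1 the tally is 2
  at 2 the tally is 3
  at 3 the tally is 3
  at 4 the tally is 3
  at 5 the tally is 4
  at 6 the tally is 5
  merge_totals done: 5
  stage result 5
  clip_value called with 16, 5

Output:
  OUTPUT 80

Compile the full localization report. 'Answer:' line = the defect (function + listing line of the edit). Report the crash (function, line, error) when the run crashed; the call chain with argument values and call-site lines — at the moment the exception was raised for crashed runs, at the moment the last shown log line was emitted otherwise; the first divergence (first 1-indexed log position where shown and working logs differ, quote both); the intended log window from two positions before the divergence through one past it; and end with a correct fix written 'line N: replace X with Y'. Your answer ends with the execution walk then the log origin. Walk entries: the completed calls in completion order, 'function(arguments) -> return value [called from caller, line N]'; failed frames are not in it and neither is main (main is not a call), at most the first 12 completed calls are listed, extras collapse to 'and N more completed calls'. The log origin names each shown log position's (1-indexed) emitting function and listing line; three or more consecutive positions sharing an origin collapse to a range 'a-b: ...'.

Answer: the defect is in clip_value at line 27.
Core observation: No log line changed; the fault shows up purely in the output.
Call chain: main -> clip_value(16, 5) (called at line 38).
First divergence: none (the log streams are identical).
Execution walk:
  settle_round([4, 0, 8, -3, 7, 8, -4], 8) -> 2  [called from split_margin, line 9]
  split_margin([4, 0, 8, -3, 7, 8, -4], 8) -> 16  [called from main, line 34]
  merge_totals([4, 0, 8, -3, 7, 8, -4]) -> 5  [called from main, line 36]
  clip_value(16, 5) -> 80  [called from main, line 38]
Log line origins:
  1: logged in main at line 33
  2: logged in split_margin at line 8
  3: logged in settle_round at line 4
  4: logged in split_margin at line 10
  5: logged in main at line 35
  6: logged in merge_totals at line 15
  7-13: logged in merge_totals at line 20
  14: logged in merge_totals at line 21
  15: logged in main at line 37
  16: logged in clip_value at line 25
A correct fix: line 27: replace `*` with `//`.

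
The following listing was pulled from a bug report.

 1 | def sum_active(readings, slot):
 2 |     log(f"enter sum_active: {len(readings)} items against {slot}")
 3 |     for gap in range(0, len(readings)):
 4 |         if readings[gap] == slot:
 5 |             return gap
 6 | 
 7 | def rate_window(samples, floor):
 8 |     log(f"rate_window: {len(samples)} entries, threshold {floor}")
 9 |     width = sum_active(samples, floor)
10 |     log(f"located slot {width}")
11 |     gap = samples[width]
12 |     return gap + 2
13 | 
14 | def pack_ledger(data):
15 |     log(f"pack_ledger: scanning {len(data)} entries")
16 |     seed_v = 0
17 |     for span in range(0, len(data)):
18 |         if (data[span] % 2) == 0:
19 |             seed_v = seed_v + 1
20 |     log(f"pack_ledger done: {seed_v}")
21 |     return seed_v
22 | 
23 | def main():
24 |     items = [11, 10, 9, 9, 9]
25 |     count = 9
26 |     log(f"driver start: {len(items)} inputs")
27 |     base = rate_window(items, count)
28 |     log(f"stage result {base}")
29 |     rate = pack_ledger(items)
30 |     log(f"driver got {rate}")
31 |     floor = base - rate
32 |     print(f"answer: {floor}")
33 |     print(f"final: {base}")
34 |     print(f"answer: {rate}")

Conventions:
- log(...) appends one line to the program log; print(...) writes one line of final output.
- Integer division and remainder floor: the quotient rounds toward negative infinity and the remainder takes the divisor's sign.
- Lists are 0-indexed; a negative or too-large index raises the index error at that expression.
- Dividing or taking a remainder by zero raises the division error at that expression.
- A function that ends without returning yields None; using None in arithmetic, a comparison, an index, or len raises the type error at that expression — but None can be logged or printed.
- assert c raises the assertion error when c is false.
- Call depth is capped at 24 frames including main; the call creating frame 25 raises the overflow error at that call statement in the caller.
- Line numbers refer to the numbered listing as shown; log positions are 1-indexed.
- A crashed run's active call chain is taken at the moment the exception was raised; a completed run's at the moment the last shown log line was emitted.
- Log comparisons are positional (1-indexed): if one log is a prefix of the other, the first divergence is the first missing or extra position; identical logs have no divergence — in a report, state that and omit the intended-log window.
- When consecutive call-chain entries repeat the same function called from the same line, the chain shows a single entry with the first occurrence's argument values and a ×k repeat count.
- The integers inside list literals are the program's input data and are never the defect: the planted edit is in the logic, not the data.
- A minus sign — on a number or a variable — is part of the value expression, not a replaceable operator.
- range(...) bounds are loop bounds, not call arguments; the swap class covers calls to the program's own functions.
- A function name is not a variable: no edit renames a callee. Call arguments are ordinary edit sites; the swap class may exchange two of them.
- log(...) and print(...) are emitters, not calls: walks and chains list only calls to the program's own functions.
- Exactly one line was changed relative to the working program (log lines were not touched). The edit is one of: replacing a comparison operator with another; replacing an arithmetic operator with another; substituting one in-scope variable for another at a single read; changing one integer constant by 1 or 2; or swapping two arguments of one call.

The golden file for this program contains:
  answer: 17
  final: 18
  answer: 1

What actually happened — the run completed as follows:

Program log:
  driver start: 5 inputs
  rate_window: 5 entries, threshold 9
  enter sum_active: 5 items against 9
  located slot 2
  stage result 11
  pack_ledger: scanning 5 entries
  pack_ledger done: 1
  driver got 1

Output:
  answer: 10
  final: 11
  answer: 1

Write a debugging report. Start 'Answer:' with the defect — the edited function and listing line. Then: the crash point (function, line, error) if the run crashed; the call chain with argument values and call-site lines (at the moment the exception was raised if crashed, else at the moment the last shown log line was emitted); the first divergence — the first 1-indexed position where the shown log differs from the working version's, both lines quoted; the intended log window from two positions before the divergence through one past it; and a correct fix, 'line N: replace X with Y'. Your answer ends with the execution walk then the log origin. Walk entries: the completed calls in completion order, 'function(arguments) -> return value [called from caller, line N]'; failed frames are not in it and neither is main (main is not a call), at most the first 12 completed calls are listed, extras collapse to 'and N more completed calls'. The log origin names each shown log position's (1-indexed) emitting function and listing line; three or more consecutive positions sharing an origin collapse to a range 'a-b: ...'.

Answer: the defect is in rate_window at line 12.
The tell: Position 5 is the first bad log line: 'stage result 11' should read 'stage result 18'.
Call chain: main.
First divergence: position 5 — shown 'stage result 11', intended 'stage result 18'.
Intended log window:
  3: enter sum_active: 5 items against 9
  4: located slot 2
  5: stage result 18
  6: pack_ledger: scanning 5 entries
Execution walk:
  sum_active([11, 10, 9, 9, 9], 9) -> 2  [called from rate_window, line 9]
  rate_window([11, 10, 9, 9, 9], 9) -> 11  [called from main, line 27]
  pack_ledger([11, 10, 9, 9, 9]) -> 1  [called from main, line 29]
Log line origins:
  1 — main, line 26
  2 — rate_window, line 8
  3 — sum_active, line 2
  4 — rate_window, line 10
  5 — main, line 28
  6 — pack_ledger, line 15
  7 — pack_ledger, line 20
  8 — main, line 30
A correct fix: line 12: replace `+` with `*`.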